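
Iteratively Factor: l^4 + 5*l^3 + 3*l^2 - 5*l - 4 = (l + 1)*(l^3 + 4*l^2 - l - 4) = (l + 1)*(l + 4)*(l^2 - 1) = (l - 1)*(l + 1)*(l + 4)*(l + 1)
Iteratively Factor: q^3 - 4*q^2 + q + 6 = (q - 2)*(q^2 - 2*q - 3) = (q - 2)*(q + 1)*(q - 3)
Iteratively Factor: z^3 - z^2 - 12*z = (z)*(z^2 - z - 12) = z*(z - 4)*(z + 3)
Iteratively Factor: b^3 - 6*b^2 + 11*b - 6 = (b - 2)*(b^2 - 4*b + 3) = (b - 3)*(b - 2)*(b - 1)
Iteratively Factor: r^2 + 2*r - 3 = (r - 1)*(r + 3)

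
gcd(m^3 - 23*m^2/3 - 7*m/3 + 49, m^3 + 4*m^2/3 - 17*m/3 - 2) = 1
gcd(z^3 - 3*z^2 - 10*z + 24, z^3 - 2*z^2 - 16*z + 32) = z^2 - 6*z + 8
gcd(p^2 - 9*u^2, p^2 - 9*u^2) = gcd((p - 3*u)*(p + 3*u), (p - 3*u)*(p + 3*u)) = p^2 - 9*u^2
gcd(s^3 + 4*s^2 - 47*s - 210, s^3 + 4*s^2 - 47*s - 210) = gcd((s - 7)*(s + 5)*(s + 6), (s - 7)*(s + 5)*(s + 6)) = s^3 + 4*s^2 - 47*s - 210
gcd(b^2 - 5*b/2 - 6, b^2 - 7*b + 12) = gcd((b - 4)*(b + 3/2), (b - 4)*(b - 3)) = b - 4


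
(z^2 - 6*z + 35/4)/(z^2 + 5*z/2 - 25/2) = (z - 7/2)/(z + 5)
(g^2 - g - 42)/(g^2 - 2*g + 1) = (g^2 - g - 42)/(g^2 - 2*g + 1)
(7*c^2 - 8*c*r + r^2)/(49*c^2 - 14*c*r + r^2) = (-c + r)/(-7*c + r)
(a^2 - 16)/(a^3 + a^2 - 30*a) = (a^2 - 16)/(a*(a^2 + a - 30))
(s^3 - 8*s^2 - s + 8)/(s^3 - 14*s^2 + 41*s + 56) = (s - 1)/(s - 7)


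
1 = 1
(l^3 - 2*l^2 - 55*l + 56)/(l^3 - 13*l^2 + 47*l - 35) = (l^2 - l - 56)/(l^2 - 12*l + 35)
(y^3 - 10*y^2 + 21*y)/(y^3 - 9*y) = (y - 7)/(y + 3)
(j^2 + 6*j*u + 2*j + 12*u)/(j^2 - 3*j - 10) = (j + 6*u)/(j - 5)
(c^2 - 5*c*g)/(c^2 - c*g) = (c - 5*g)/(c - g)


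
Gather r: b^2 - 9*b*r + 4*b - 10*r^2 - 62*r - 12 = b^2 + 4*b - 10*r^2 + r*(-9*b - 62) - 12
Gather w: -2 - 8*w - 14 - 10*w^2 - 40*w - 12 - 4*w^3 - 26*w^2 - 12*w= -4*w^3 - 36*w^2 - 60*w - 28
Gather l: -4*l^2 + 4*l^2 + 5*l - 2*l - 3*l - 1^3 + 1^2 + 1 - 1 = 0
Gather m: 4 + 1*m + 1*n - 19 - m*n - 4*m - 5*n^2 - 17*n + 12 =m*(-n - 3) - 5*n^2 - 16*n - 3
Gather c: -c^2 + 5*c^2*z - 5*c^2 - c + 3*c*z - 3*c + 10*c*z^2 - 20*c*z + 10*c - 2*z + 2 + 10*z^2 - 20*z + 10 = c^2*(5*z - 6) + c*(10*z^2 - 17*z + 6) + 10*z^2 - 22*z + 12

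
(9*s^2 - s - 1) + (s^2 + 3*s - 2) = 10*s^2 + 2*s - 3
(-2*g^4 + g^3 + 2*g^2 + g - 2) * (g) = -2*g^5 + g^4 + 2*g^3 + g^2 - 2*g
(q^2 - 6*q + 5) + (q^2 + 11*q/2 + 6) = 2*q^2 - q/2 + 11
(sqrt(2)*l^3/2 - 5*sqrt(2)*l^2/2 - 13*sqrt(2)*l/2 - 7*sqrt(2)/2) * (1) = sqrt(2)*l^3/2 - 5*sqrt(2)*l^2/2 - 13*sqrt(2)*l/2 - 7*sqrt(2)/2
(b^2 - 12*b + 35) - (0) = b^2 - 12*b + 35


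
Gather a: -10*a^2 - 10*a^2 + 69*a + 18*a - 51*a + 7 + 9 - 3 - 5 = -20*a^2 + 36*a + 8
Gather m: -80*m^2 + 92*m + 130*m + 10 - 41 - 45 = -80*m^2 + 222*m - 76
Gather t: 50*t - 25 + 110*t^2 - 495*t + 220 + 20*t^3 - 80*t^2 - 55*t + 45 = 20*t^3 + 30*t^2 - 500*t + 240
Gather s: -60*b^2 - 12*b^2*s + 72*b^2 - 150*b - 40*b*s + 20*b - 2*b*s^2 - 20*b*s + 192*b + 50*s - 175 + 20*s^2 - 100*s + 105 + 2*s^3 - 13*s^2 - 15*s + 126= 12*b^2 + 62*b + 2*s^3 + s^2*(7 - 2*b) + s*(-12*b^2 - 60*b - 65) + 56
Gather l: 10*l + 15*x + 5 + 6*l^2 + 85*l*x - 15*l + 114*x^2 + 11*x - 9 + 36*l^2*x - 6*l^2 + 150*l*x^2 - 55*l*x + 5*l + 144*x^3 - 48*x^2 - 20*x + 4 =36*l^2*x + l*(150*x^2 + 30*x) + 144*x^3 + 66*x^2 + 6*x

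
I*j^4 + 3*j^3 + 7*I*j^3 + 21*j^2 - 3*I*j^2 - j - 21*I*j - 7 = (j + 7)*(j - I)^2*(I*j + 1)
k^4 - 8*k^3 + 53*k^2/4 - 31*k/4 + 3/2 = (k - 6)*(k - 1)*(k - 1/2)^2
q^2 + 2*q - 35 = (q - 5)*(q + 7)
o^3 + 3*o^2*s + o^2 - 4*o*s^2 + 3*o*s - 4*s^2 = (o + 1)*(o - s)*(o + 4*s)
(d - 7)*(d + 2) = d^2 - 5*d - 14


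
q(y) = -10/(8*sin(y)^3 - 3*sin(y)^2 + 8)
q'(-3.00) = -0.21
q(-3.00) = -1.26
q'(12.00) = 2.46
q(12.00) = -1.69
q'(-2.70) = -1.35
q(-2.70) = -1.46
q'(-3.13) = -0.01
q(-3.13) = -1.25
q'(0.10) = -0.06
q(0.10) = -1.25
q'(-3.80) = -0.55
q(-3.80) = -1.15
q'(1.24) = 0.35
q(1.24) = -0.83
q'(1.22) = 0.37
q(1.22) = -0.83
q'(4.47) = -14.83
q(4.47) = 4.66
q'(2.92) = 0.02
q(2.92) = -1.26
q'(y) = -10*(-24*sin(y)^2*cos(y) + 6*sin(y)*cos(y))/(8*sin(y)^3 - 3*sin(y)^2 + 8)^2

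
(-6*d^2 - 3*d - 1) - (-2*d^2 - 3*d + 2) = -4*d^2 - 3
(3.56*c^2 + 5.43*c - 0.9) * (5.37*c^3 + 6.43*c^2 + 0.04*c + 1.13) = 19.1172*c^5 + 52.0499*c^4 + 30.2243*c^3 - 1.547*c^2 + 6.0999*c - 1.017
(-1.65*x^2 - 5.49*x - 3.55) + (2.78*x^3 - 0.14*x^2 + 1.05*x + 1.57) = 2.78*x^3 - 1.79*x^2 - 4.44*x - 1.98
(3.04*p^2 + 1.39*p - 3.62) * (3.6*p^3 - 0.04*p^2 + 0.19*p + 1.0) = 10.944*p^5 + 4.8824*p^4 - 12.51*p^3 + 3.4489*p^2 + 0.7022*p - 3.62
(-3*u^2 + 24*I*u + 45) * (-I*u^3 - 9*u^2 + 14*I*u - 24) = 3*I*u^5 + 51*u^4 - 303*I*u^3 - 669*u^2 + 54*I*u - 1080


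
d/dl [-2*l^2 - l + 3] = -4*l - 1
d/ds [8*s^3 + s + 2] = 24*s^2 + 1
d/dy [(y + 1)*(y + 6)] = 2*y + 7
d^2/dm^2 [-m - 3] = 0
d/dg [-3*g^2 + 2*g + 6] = 2 - 6*g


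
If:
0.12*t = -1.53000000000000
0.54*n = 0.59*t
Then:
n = -13.93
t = -12.75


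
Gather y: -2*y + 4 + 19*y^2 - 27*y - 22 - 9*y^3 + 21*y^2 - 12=-9*y^3 + 40*y^2 - 29*y - 30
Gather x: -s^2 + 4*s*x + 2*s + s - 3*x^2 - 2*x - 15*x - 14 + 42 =-s^2 + 3*s - 3*x^2 + x*(4*s - 17) + 28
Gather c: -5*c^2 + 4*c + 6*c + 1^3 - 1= -5*c^2 + 10*c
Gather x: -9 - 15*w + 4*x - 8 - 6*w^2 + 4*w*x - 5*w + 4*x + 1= -6*w^2 - 20*w + x*(4*w + 8) - 16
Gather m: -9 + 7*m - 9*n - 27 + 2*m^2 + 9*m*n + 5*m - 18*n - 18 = 2*m^2 + m*(9*n + 12) - 27*n - 54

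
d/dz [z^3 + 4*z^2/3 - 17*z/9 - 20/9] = 3*z^2 + 8*z/3 - 17/9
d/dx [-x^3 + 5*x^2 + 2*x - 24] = -3*x^2 + 10*x + 2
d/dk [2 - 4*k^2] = -8*k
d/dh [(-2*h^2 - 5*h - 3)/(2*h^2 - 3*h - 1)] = 4*(4*h^2 + 4*h - 1)/(4*h^4 - 12*h^3 + 5*h^2 + 6*h + 1)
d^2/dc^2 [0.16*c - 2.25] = 0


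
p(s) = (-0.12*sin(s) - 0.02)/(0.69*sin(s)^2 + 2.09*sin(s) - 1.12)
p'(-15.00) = -0.03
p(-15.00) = -0.03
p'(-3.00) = -0.09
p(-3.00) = 0.00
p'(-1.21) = 0.01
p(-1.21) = -0.04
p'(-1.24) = 0.01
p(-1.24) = -0.04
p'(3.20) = -0.11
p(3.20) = 0.01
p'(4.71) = -0.00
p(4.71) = -0.04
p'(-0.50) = 0.04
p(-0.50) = -0.02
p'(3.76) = -0.03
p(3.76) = -0.02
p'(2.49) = -1.10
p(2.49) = -0.23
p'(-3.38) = -0.53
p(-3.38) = 0.08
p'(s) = (-1.38*sin(s)*cos(s) - 2.09*cos(s))*(-0.12*sin(s) - 0.02)/(0.69*sin(s)^2 + 2.09*sin(s) - 1.12)^2 - 0.12*cos(s)/(0.69*sin(s)^2 + 2.09*sin(s) - 1.12)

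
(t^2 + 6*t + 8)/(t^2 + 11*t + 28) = (t + 2)/(t + 7)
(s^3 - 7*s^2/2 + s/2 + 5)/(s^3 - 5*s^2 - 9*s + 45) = (2*s^3 - 7*s^2 + s + 10)/(2*(s^3 - 5*s^2 - 9*s + 45))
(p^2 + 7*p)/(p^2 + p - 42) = p/(p - 6)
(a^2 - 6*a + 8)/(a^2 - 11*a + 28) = (a - 2)/(a - 7)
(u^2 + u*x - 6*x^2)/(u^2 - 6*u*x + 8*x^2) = (-u - 3*x)/(-u + 4*x)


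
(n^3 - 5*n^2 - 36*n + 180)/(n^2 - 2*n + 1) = (n^3 - 5*n^2 - 36*n + 180)/(n^2 - 2*n + 1)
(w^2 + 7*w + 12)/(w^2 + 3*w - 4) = (w + 3)/(w - 1)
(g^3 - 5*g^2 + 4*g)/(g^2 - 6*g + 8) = g*(g - 1)/(g - 2)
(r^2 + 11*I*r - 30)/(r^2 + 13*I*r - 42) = (r + 5*I)/(r + 7*I)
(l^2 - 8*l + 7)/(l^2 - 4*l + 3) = (l - 7)/(l - 3)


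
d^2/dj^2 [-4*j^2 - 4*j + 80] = -8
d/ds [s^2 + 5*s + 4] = 2*s + 5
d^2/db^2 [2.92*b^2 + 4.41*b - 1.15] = 5.84000000000000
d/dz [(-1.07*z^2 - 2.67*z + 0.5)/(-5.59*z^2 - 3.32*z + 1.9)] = (-11.3729*z^2 + 1.524*z - 3.413)/(31.2481*z^4 + 37.1176*z^3 - 10.2196*z^2 - 12.616*z + 3.61)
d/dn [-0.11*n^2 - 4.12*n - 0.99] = -0.22*n - 4.12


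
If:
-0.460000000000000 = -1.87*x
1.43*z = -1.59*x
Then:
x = 0.25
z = -0.27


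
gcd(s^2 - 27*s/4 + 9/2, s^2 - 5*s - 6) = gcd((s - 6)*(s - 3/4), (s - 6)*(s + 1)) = s - 6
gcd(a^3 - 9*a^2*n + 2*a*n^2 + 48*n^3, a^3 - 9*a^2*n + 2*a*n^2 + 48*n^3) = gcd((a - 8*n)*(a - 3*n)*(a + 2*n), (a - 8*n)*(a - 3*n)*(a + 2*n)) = a^3 - 9*a^2*n + 2*a*n^2 + 48*n^3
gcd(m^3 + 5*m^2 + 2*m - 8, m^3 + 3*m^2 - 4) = m^2 + m - 2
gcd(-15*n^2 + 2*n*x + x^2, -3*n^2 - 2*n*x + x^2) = -3*n + x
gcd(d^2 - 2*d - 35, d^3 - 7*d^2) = d - 7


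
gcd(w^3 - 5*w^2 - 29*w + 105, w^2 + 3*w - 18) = w - 3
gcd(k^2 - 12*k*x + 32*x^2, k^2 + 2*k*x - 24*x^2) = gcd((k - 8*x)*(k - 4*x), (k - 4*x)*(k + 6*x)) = -k + 4*x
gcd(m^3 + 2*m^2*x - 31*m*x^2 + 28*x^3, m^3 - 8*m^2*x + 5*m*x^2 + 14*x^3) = 1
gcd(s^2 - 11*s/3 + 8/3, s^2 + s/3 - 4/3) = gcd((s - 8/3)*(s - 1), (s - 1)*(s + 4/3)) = s - 1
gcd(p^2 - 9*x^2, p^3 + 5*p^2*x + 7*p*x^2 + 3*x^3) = p + 3*x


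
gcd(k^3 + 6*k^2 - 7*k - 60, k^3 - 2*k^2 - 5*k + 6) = k - 3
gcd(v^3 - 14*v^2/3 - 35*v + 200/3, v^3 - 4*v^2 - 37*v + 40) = v^2 - 3*v - 40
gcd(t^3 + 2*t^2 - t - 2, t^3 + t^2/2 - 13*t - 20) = t + 2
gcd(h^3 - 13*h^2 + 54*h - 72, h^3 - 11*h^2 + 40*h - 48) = h^2 - 7*h + 12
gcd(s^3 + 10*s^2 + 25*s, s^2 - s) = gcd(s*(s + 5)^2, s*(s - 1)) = s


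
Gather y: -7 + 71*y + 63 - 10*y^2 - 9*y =-10*y^2 + 62*y + 56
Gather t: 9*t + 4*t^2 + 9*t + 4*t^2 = 8*t^2 + 18*t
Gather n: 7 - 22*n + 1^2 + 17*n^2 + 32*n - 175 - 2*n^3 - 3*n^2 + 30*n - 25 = -2*n^3 + 14*n^2 + 40*n - 192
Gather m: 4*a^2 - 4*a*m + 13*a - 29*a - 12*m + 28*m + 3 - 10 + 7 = 4*a^2 - 16*a + m*(16 - 4*a)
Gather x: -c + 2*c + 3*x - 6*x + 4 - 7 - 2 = c - 3*x - 5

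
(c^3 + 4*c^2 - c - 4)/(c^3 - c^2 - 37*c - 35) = (c^2 + 3*c - 4)/(c^2 - 2*c - 35)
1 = 1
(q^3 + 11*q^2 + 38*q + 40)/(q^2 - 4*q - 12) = (q^2 + 9*q + 20)/(q - 6)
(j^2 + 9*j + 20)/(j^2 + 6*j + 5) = (j + 4)/(j + 1)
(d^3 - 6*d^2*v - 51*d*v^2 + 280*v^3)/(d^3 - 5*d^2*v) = 1 - v/d - 56*v^2/d^2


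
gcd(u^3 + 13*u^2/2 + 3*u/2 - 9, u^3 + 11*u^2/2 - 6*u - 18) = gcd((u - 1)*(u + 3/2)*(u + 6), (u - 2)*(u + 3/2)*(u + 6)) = u^2 + 15*u/2 + 9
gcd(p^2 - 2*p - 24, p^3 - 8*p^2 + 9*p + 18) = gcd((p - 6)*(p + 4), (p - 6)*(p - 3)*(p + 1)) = p - 6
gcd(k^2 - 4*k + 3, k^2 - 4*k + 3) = k^2 - 4*k + 3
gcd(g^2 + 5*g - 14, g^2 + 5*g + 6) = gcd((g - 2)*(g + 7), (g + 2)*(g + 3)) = 1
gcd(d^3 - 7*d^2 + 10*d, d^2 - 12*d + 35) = d - 5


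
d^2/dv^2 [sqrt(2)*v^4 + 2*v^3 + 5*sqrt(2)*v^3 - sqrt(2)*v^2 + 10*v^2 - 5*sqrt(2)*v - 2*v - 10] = 12*sqrt(2)*v^2 + 12*v + 30*sqrt(2)*v - 2*sqrt(2) + 20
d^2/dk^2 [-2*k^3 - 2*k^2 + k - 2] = -12*k - 4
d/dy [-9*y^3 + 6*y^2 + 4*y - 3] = -27*y^2 + 12*y + 4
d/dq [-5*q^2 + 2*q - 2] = 2 - 10*q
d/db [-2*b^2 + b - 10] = 1 - 4*b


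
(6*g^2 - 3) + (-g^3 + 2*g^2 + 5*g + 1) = -g^3 + 8*g^2 + 5*g - 2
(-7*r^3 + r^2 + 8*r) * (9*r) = -63*r^4 + 9*r^3 + 72*r^2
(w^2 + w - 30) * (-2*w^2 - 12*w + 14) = -2*w^4 - 14*w^3 + 62*w^2 + 374*w - 420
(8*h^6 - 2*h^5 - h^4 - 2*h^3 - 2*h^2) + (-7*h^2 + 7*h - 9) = 8*h^6 - 2*h^5 - h^4 - 2*h^3 - 9*h^2 + 7*h - 9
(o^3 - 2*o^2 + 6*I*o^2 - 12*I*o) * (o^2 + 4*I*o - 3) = o^5 - 2*o^4 + 10*I*o^4 - 27*o^3 - 20*I*o^3 + 54*o^2 - 18*I*o^2 + 36*I*o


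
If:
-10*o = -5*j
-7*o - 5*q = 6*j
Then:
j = -10*q/19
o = -5*q/19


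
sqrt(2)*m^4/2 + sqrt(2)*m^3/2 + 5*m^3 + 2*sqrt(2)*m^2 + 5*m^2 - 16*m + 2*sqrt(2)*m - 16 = (m - sqrt(2))*(m + 2*sqrt(2))*(m + 4*sqrt(2))*(sqrt(2)*m/2 + sqrt(2)/2)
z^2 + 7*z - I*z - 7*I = (z + 7)*(z - I)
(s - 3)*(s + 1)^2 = s^3 - s^2 - 5*s - 3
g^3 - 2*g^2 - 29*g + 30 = (g - 6)*(g - 1)*(g + 5)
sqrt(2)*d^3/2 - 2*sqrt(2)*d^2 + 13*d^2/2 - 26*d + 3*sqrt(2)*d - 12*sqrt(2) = (d - 4)*(d + 6*sqrt(2))*(sqrt(2)*d/2 + 1/2)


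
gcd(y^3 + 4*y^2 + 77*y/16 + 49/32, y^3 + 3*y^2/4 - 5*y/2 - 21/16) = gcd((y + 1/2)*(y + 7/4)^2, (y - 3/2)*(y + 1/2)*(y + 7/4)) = y^2 + 9*y/4 + 7/8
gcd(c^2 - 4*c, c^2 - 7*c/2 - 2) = c - 4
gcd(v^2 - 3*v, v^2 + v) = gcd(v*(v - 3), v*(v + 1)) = v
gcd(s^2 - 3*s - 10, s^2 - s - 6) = s + 2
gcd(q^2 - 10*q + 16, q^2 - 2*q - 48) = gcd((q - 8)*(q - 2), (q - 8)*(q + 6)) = q - 8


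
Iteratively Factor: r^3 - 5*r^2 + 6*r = (r)*(r^2 - 5*r + 6) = r*(r - 2)*(r - 3)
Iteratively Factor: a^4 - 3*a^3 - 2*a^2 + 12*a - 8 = (a - 2)*(a^3 - a^2 - 4*a + 4) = (a - 2)*(a + 2)*(a^2 - 3*a + 2) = (a - 2)*(a - 1)*(a + 2)*(a - 2)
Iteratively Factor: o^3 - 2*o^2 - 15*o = (o - 5)*(o^2 + 3*o) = (o - 5)*(o + 3)*(o)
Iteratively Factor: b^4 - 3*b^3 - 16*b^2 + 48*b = (b - 3)*(b^3 - 16*b) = b*(b - 3)*(b^2 - 16) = b*(b - 3)*(b + 4)*(b - 4)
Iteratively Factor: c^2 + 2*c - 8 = (c - 2)*(c + 4)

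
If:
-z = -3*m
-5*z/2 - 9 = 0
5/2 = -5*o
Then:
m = -6/5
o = -1/2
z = -18/5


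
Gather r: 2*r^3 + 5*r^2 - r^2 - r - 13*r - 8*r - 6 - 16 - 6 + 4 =2*r^3 + 4*r^2 - 22*r - 24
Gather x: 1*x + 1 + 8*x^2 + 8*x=8*x^2 + 9*x + 1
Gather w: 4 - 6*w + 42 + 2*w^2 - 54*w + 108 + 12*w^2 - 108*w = 14*w^2 - 168*w + 154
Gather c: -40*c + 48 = 48 - 40*c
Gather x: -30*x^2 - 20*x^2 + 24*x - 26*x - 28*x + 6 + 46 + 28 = -50*x^2 - 30*x + 80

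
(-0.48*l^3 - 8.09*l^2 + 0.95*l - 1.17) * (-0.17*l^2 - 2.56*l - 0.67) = 0.0816*l^5 + 2.6041*l^4 + 20.8705*l^3 + 3.1872*l^2 + 2.3587*l + 0.7839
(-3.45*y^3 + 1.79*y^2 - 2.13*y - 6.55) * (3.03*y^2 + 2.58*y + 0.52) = -10.4535*y^5 - 3.4773*y^4 - 3.6297*y^3 - 24.4111*y^2 - 18.0066*y - 3.406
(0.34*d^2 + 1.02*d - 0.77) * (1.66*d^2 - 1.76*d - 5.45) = 0.5644*d^4 + 1.0948*d^3 - 4.9264*d^2 - 4.2038*d + 4.1965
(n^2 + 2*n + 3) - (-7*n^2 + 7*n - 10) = 8*n^2 - 5*n + 13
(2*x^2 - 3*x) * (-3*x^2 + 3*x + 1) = -6*x^4 + 15*x^3 - 7*x^2 - 3*x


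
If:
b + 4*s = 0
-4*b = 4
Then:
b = -1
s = 1/4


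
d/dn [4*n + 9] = 4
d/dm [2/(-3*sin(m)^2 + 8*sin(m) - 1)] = 4*(3*sin(m) - 4)*cos(m)/(3*sin(m)^2 - 8*sin(m) + 1)^2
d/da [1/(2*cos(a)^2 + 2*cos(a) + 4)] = (2*cos(a) + 1)*sin(a)/(2*(cos(a)^2 + cos(a) + 2)^2)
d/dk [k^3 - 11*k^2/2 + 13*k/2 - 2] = 3*k^2 - 11*k + 13/2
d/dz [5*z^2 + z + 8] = 10*z + 1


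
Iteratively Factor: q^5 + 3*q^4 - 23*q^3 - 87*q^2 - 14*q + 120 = (q - 1)*(q^4 + 4*q^3 - 19*q^2 - 106*q - 120) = (q - 5)*(q - 1)*(q^3 + 9*q^2 + 26*q + 24) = (q - 5)*(q - 1)*(q + 4)*(q^2 + 5*q + 6) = (q - 5)*(q - 1)*(q + 3)*(q + 4)*(q + 2)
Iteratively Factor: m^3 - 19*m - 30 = (m + 3)*(m^2 - 3*m - 10) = (m + 2)*(m + 3)*(m - 5)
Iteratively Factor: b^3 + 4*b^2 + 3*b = (b + 1)*(b^2 + 3*b) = (b + 1)*(b + 3)*(b)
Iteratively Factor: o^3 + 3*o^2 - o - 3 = (o - 1)*(o^2 + 4*o + 3) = (o - 1)*(o + 3)*(o + 1)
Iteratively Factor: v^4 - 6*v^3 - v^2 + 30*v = (v - 5)*(v^3 - v^2 - 6*v) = (v - 5)*(v + 2)*(v^2 - 3*v) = v*(v - 5)*(v + 2)*(v - 3)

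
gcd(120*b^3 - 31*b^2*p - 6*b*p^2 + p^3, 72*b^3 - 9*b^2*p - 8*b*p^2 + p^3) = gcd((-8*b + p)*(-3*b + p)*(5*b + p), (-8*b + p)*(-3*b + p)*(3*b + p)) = 24*b^2 - 11*b*p + p^2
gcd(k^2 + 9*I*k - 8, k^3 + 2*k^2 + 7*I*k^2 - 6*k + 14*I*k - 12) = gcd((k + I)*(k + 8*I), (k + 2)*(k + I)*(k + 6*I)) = k + I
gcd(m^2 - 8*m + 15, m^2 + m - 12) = m - 3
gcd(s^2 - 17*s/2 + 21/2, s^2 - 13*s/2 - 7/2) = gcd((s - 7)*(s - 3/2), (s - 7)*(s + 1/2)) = s - 7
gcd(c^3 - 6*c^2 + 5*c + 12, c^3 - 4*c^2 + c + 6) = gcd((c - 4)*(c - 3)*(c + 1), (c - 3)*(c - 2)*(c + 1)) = c^2 - 2*c - 3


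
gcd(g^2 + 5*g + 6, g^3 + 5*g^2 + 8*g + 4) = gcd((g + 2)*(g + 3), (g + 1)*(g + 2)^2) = g + 2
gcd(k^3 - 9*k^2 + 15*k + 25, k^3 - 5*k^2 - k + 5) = k^2 - 4*k - 5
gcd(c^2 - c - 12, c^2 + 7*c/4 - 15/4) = c + 3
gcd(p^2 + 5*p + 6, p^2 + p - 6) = p + 3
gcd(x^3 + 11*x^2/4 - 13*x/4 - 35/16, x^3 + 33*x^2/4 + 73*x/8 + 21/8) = x + 1/2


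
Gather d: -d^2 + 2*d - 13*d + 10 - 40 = -d^2 - 11*d - 30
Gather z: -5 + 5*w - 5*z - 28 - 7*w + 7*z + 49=-2*w + 2*z + 16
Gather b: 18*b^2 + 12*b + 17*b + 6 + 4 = 18*b^2 + 29*b + 10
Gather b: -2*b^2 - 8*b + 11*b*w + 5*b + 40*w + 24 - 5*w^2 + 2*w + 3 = -2*b^2 + b*(11*w - 3) - 5*w^2 + 42*w + 27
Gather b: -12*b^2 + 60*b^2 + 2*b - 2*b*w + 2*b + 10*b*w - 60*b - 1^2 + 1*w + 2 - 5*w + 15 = 48*b^2 + b*(8*w - 56) - 4*w + 16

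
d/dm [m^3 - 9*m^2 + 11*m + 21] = 3*m^2 - 18*m + 11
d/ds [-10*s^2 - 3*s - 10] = -20*s - 3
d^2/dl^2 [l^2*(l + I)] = 6*l + 2*I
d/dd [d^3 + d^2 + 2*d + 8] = 3*d^2 + 2*d + 2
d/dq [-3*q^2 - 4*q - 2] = -6*q - 4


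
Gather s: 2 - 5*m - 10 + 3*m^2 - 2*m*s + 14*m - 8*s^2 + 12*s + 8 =3*m^2 + 9*m - 8*s^2 + s*(12 - 2*m)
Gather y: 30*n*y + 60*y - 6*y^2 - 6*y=-6*y^2 + y*(30*n + 54)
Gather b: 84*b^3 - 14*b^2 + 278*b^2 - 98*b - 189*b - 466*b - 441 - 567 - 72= 84*b^3 + 264*b^2 - 753*b - 1080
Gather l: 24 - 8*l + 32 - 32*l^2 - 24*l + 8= -32*l^2 - 32*l + 64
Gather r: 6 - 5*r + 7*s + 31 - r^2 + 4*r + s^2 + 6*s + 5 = -r^2 - r + s^2 + 13*s + 42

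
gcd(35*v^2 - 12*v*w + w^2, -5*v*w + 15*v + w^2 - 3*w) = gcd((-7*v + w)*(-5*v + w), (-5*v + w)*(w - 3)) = 5*v - w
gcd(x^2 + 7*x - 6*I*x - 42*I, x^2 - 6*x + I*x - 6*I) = 1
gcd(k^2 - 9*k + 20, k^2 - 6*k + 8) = k - 4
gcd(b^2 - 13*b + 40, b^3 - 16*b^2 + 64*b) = b - 8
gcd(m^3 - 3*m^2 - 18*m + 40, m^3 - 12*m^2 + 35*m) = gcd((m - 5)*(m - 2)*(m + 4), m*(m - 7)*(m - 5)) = m - 5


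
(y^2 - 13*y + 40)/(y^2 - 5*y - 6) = (-y^2 + 13*y - 40)/(-y^2 + 5*y + 6)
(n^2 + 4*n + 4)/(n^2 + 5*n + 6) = (n + 2)/(n + 3)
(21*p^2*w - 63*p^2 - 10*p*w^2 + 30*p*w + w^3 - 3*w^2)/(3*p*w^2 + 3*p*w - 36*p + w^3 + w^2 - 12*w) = (21*p^2 - 10*p*w + w^2)/(3*p*w + 12*p + w^2 + 4*w)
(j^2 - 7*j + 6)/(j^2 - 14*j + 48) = (j - 1)/(j - 8)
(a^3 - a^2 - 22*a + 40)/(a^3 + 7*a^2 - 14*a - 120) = (a - 2)/(a + 6)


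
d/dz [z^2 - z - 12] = 2*z - 1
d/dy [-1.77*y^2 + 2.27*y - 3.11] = 2.27 - 3.54*y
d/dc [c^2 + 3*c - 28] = 2*c + 3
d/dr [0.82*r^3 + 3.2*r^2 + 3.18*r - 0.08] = 2.46*r^2 + 6.4*r + 3.18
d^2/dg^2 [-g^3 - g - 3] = -6*g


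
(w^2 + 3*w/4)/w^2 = (w + 3/4)/w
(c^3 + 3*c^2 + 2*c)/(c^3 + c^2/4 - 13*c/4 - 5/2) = 4*c*(c + 2)/(4*c^2 - 3*c - 10)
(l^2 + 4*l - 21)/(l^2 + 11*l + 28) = (l - 3)/(l + 4)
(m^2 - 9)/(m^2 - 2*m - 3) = (m + 3)/(m + 1)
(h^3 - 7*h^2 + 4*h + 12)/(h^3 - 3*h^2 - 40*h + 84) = (h^2 - 5*h - 6)/(h^2 - h - 42)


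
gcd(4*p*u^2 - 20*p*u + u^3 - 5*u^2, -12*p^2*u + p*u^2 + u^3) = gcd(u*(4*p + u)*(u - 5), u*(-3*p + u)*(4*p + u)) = 4*p*u + u^2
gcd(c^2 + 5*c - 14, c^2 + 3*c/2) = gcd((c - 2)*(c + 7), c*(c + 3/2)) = 1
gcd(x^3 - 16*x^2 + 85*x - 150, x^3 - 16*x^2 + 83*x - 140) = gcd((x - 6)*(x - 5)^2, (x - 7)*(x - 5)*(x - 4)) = x - 5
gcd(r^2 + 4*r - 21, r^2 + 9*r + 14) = r + 7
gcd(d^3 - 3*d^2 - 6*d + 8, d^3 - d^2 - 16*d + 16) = d^2 - 5*d + 4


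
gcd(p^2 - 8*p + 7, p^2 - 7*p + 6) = p - 1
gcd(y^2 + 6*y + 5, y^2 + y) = y + 1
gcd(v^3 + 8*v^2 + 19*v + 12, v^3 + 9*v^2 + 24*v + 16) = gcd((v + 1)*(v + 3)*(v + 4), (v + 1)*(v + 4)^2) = v^2 + 5*v + 4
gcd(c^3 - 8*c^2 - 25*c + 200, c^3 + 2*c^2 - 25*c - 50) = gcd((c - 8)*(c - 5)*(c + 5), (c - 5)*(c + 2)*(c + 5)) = c^2 - 25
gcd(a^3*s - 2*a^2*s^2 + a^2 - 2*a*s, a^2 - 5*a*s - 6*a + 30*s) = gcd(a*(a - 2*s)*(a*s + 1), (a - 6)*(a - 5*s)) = 1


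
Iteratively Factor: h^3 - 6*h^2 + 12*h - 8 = (h - 2)*(h^2 - 4*h + 4) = (h - 2)^2*(h - 2)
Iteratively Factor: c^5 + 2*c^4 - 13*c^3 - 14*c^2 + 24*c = (c - 3)*(c^4 + 5*c^3 + 2*c^2 - 8*c) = c*(c - 3)*(c^3 + 5*c^2 + 2*c - 8) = c*(c - 3)*(c + 2)*(c^2 + 3*c - 4) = c*(c - 3)*(c + 2)*(c + 4)*(c - 1)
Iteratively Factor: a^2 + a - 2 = (a - 1)*(a + 2)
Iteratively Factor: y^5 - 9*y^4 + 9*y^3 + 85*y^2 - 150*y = (y - 5)*(y^4 - 4*y^3 - 11*y^2 + 30*y) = (y - 5)^2*(y^3 + y^2 - 6*y) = y*(y - 5)^2*(y^2 + y - 6) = y*(y - 5)^2*(y - 2)*(y + 3)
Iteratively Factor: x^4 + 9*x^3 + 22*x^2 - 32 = (x - 1)*(x^3 + 10*x^2 + 32*x + 32) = (x - 1)*(x + 4)*(x^2 + 6*x + 8) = (x - 1)*(x + 4)^2*(x + 2)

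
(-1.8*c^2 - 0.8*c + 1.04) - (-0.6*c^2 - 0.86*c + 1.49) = -1.2*c^2 + 0.0599999999999999*c - 0.45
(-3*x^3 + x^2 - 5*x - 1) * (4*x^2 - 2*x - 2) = -12*x^5 + 10*x^4 - 16*x^3 + 4*x^2 + 12*x + 2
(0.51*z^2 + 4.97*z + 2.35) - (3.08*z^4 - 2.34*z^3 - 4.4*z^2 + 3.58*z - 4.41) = -3.08*z^4 + 2.34*z^3 + 4.91*z^2 + 1.39*z + 6.76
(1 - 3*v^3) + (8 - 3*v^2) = -3*v^3 - 3*v^2 + 9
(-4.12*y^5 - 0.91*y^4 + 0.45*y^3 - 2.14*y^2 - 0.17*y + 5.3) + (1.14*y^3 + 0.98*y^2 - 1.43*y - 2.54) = -4.12*y^5 - 0.91*y^4 + 1.59*y^3 - 1.16*y^2 - 1.6*y + 2.76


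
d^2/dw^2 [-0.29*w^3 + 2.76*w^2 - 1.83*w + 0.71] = 5.52 - 1.74*w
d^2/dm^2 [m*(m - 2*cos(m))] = 2*m*cos(m) + 4*sin(m) + 2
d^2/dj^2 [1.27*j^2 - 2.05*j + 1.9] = 2.54000000000000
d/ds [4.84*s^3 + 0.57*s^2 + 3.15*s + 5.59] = 14.52*s^2 + 1.14*s + 3.15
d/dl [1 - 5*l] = -5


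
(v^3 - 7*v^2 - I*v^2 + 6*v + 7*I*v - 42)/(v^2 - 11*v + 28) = (v^2 - I*v + 6)/(v - 4)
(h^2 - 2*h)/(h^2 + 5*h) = (h - 2)/(h + 5)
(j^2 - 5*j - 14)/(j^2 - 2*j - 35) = (j + 2)/(j + 5)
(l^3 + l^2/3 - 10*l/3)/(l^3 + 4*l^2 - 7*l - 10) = l*(3*l^2 + l - 10)/(3*(l^3 + 4*l^2 - 7*l - 10))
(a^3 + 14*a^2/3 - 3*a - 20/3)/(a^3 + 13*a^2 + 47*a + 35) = (a - 4/3)/(a + 7)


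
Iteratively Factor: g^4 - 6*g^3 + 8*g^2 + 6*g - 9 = (g + 1)*(g^3 - 7*g^2 + 15*g - 9) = (g - 1)*(g + 1)*(g^2 - 6*g + 9) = (g - 3)*(g - 1)*(g + 1)*(g - 3)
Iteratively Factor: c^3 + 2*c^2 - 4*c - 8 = (c + 2)*(c^2 - 4) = (c - 2)*(c + 2)*(c + 2)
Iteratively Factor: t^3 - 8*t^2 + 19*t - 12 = (t - 1)*(t^2 - 7*t + 12) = (t - 4)*(t - 1)*(t - 3)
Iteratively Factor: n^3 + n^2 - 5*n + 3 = (n + 3)*(n^2 - 2*n + 1) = (n - 1)*(n + 3)*(n - 1)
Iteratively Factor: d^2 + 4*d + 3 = (d + 1)*(d + 3)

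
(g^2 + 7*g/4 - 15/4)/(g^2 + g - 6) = (g - 5/4)/(g - 2)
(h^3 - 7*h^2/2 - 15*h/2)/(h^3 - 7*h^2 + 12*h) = (2*h^2 - 7*h - 15)/(2*(h^2 - 7*h + 12))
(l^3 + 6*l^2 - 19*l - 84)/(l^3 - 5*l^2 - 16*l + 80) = (l^2 + 10*l + 21)/(l^2 - l - 20)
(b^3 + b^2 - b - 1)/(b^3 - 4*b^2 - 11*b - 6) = (b - 1)/(b - 6)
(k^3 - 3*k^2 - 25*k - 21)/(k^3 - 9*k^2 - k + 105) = (k + 1)/(k - 5)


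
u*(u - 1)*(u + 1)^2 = u^4 + u^3 - u^2 - u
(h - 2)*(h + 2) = h^2 - 4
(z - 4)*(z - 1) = z^2 - 5*z + 4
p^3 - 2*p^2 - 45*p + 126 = (p - 6)*(p - 3)*(p + 7)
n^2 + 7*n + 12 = (n + 3)*(n + 4)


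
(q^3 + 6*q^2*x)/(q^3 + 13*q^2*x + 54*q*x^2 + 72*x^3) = q^2/(q^2 + 7*q*x + 12*x^2)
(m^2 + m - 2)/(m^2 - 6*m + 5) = (m + 2)/(m - 5)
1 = 1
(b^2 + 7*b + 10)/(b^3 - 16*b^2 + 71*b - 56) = (b^2 + 7*b + 10)/(b^3 - 16*b^2 + 71*b - 56)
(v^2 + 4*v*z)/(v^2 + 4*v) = (v + 4*z)/(v + 4)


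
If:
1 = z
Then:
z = 1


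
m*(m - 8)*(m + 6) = m^3 - 2*m^2 - 48*m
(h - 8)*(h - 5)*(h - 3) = h^3 - 16*h^2 + 79*h - 120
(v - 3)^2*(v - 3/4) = v^3 - 27*v^2/4 + 27*v/2 - 27/4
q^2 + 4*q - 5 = (q - 1)*(q + 5)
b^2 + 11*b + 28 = (b + 4)*(b + 7)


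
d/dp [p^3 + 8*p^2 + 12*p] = 3*p^2 + 16*p + 12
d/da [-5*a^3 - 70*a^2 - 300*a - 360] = -15*a^2 - 140*a - 300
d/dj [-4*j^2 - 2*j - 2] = -8*j - 2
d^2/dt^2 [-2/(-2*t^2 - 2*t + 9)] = 8*(-2*t^2 - 2*t + 2*(2*t + 1)^2 + 9)/(2*t^2 + 2*t - 9)^3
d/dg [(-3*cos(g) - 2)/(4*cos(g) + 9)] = 19*sin(g)/(4*cos(g) + 9)^2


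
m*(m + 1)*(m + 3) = m^3 + 4*m^2 + 3*m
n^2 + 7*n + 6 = (n + 1)*(n + 6)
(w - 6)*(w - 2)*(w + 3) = w^3 - 5*w^2 - 12*w + 36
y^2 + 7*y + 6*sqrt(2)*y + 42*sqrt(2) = (y + 7)*(y + 6*sqrt(2))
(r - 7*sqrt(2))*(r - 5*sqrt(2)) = r^2 - 12*sqrt(2)*r + 70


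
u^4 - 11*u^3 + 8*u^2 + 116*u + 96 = (u - 8)*(u - 6)*(u + 1)*(u + 2)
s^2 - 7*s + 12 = (s - 4)*(s - 3)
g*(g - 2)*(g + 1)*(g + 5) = g^4 + 4*g^3 - 7*g^2 - 10*g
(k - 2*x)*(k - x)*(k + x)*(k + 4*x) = k^4 + 2*k^3*x - 9*k^2*x^2 - 2*k*x^3 + 8*x^4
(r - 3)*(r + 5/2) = r^2 - r/2 - 15/2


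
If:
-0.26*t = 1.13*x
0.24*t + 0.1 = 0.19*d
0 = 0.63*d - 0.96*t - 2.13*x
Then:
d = -0.76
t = -1.02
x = 0.23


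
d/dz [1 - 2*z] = -2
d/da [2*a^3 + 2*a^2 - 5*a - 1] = 6*a^2 + 4*a - 5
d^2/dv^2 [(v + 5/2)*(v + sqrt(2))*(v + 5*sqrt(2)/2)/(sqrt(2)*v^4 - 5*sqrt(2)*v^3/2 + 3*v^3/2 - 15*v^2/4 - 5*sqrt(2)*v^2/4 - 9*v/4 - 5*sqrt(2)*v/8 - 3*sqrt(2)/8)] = 4*(256*v^9 + 1920*v^8 + 2688*sqrt(2)*v^8 + 7872*v^7 + 9600*sqrt(2)*v^7 - 29536*sqrt(2)*v^6 + 36480*v^6 - 156336*v^5 + 61440*sqrt(2)*v^5 - 100680*sqrt(2)*v^4 + 163800*v^4 + 22596*v^3 + 109160*sqrt(2)*v^3 + 54774*sqrt(2)*v^2 + 84360*v^2 + 27858*v + 21600*sqrt(2)*v + 1311*sqrt(2) + 5750)/(512*sqrt(2)*v^12 - 3840*sqrt(2)*v^11 + 2304*v^11 - 17280*v^10 + 9408*sqrt(2)*v^10 - 12320*sqrt(2)*v^9 + 34848*v^9 + 720*v^8 + 19680*sqrt(2)*v^8 - 20376*v^7 + 1920*sqrt(2)*v^7 - 39340*sqrt(2)*v^6 - 26100*v^6 - 48816*v^5 - 32070*sqrt(2)*v^5 - 33030*v^4 - 18300*sqrt(2)*v^4 - 8855*sqrt(2)*v^3 - 9882*v^3 - 1953*sqrt(2)*v^2 - 2430*v^2 - 486*v - 135*sqrt(2)*v - 27*sqrt(2))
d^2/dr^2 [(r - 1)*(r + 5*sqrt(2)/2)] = 2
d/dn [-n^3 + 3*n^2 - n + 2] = -3*n^2 + 6*n - 1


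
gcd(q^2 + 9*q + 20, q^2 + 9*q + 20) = q^2 + 9*q + 20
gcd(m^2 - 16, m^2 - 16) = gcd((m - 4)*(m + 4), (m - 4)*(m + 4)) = m^2 - 16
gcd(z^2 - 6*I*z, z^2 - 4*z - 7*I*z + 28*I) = 1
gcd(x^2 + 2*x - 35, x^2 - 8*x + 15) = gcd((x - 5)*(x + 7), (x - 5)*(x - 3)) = x - 5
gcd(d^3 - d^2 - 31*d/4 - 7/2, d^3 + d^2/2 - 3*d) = d + 2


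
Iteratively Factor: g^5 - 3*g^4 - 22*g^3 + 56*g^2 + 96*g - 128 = (g - 4)*(g^4 + g^3 - 18*g^2 - 16*g + 32) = (g - 4)*(g + 2)*(g^3 - g^2 - 16*g + 16) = (g - 4)*(g - 1)*(g + 2)*(g^2 - 16) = (g - 4)^2*(g - 1)*(g + 2)*(g + 4)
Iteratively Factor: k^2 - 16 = (k - 4)*(k + 4)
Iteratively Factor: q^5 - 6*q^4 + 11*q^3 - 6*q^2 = (q)*(q^4 - 6*q^3 + 11*q^2 - 6*q) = q*(q - 3)*(q^3 - 3*q^2 + 2*q) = q*(q - 3)*(q - 2)*(q^2 - q) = q^2*(q - 3)*(q - 2)*(q - 1)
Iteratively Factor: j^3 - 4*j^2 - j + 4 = (j - 1)*(j^2 - 3*j - 4) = (j - 4)*(j - 1)*(j + 1)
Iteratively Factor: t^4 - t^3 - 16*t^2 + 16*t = (t)*(t^3 - t^2 - 16*t + 16) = t*(t + 4)*(t^2 - 5*t + 4) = t*(t - 1)*(t + 4)*(t - 4)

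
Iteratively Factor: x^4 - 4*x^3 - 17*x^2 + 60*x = (x - 5)*(x^3 + x^2 - 12*x) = (x - 5)*(x + 4)*(x^2 - 3*x) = x*(x - 5)*(x + 4)*(x - 3)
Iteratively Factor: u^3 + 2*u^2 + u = (u)*(u^2 + 2*u + 1) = u*(u + 1)*(u + 1)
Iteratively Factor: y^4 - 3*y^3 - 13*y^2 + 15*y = (y + 3)*(y^3 - 6*y^2 + 5*y) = y*(y + 3)*(y^2 - 6*y + 5) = y*(y - 5)*(y + 3)*(y - 1)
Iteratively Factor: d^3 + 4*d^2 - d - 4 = (d - 1)*(d^2 + 5*d + 4) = (d - 1)*(d + 1)*(d + 4)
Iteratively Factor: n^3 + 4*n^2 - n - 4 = (n + 1)*(n^2 + 3*n - 4) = (n - 1)*(n + 1)*(n + 4)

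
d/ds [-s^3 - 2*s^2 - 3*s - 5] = -3*s^2 - 4*s - 3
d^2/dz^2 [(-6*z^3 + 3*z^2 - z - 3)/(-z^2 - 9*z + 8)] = 2*(562*z^3 - 1359*z^2 + 1257*z + 147)/(z^6 + 27*z^5 + 219*z^4 + 297*z^3 - 1752*z^2 + 1728*z - 512)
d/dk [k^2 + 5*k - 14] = 2*k + 5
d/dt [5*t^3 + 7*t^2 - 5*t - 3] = 15*t^2 + 14*t - 5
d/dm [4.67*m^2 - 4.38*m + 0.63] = 9.34*m - 4.38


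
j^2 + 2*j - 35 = (j - 5)*(j + 7)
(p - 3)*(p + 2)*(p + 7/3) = p^3 + 4*p^2/3 - 25*p/3 - 14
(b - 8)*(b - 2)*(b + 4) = b^3 - 6*b^2 - 24*b + 64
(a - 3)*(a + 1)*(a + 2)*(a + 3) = a^4 + 3*a^3 - 7*a^2 - 27*a - 18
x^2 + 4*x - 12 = (x - 2)*(x + 6)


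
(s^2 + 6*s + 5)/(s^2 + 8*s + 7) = (s + 5)/(s + 7)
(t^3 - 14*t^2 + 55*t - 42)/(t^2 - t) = t - 13 + 42/t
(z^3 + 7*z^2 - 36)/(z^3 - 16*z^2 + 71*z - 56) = (z^3 + 7*z^2 - 36)/(z^3 - 16*z^2 + 71*z - 56)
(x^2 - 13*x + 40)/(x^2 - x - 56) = (x - 5)/(x + 7)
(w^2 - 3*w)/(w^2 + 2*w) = (w - 3)/(w + 2)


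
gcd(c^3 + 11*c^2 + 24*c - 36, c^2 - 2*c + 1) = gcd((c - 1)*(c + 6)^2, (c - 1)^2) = c - 1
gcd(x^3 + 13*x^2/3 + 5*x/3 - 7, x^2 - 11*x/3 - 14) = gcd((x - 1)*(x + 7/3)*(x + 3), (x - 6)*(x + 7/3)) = x + 7/3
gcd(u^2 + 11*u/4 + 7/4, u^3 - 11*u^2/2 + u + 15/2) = u + 1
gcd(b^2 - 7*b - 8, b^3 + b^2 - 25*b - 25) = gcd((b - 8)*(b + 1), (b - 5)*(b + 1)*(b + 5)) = b + 1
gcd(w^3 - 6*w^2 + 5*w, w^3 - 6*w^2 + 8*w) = w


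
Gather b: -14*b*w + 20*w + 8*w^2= -14*b*w + 8*w^2 + 20*w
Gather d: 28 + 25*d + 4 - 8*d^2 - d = -8*d^2 + 24*d + 32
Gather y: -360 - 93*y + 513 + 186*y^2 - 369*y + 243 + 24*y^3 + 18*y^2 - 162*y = 24*y^3 + 204*y^2 - 624*y + 396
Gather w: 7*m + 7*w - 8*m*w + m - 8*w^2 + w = 8*m - 8*w^2 + w*(8 - 8*m)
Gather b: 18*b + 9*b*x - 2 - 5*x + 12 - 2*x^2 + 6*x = b*(9*x + 18) - 2*x^2 + x + 10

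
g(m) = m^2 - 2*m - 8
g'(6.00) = 10.00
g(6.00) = 16.00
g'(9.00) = 16.00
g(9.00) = 55.00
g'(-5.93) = -13.86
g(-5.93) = 39.02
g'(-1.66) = -5.32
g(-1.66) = -1.92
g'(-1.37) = -4.74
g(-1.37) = -3.38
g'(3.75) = 5.50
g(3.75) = -1.44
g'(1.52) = 1.04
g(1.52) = -8.73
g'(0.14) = -1.72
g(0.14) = -8.26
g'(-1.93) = -5.86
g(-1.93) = -0.42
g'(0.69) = -0.62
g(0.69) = -8.90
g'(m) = 2*m - 2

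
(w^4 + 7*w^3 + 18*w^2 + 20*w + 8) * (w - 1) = w^5 + 6*w^4 + 11*w^3 + 2*w^2 - 12*w - 8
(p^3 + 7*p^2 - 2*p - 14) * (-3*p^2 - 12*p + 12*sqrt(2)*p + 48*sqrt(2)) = -3*p^5 - 33*p^4 + 12*sqrt(2)*p^4 - 78*p^3 + 132*sqrt(2)*p^3 + 66*p^2 + 312*sqrt(2)*p^2 - 264*sqrt(2)*p + 168*p - 672*sqrt(2)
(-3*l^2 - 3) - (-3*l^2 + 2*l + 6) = -2*l - 9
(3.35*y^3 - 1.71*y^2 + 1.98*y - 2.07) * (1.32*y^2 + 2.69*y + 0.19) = 4.422*y^5 + 6.7543*y^4 - 1.3498*y^3 + 2.2689*y^2 - 5.1921*y - 0.3933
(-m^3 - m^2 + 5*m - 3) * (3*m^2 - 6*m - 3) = -3*m^5 + 3*m^4 + 24*m^3 - 36*m^2 + 3*m + 9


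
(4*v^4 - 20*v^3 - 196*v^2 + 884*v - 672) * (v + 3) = 4*v^5 - 8*v^4 - 256*v^3 + 296*v^2 + 1980*v - 2016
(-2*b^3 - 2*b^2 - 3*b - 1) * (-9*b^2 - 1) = 18*b^5 + 18*b^4 + 29*b^3 + 11*b^2 + 3*b + 1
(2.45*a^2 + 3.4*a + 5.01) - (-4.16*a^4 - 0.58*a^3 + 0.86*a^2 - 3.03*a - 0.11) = 4.16*a^4 + 0.58*a^3 + 1.59*a^2 + 6.43*a + 5.12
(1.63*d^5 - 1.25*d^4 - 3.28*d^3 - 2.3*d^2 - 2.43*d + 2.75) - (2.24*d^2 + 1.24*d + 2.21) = 1.63*d^5 - 1.25*d^4 - 3.28*d^3 - 4.54*d^2 - 3.67*d + 0.54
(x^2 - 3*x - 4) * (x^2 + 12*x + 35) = x^4 + 9*x^3 - 5*x^2 - 153*x - 140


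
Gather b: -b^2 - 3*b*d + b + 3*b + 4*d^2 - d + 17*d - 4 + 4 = -b^2 + b*(4 - 3*d) + 4*d^2 + 16*d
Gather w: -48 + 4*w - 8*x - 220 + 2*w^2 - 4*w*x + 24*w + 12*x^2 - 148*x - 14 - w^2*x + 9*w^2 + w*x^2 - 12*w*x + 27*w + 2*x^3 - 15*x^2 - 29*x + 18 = w^2*(11 - x) + w*(x^2 - 16*x + 55) + 2*x^3 - 3*x^2 - 185*x - 264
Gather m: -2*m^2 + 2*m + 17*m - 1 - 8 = -2*m^2 + 19*m - 9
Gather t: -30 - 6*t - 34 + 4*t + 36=-2*t - 28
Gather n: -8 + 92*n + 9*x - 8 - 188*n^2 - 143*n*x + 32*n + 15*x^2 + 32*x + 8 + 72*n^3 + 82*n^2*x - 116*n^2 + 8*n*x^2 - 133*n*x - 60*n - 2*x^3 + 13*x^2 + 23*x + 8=72*n^3 + n^2*(82*x - 304) + n*(8*x^2 - 276*x + 64) - 2*x^3 + 28*x^2 + 64*x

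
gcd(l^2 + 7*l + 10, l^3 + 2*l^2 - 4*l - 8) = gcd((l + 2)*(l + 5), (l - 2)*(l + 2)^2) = l + 2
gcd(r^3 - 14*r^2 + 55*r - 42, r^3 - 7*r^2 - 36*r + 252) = r^2 - 13*r + 42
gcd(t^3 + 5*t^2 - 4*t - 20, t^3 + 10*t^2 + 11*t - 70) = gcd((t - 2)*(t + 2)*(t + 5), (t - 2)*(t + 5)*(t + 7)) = t^2 + 3*t - 10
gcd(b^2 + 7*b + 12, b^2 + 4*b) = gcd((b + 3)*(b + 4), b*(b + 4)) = b + 4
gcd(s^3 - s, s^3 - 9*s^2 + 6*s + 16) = s + 1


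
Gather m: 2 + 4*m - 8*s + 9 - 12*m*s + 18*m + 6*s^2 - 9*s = m*(22 - 12*s) + 6*s^2 - 17*s + 11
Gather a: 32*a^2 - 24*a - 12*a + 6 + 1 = 32*a^2 - 36*a + 7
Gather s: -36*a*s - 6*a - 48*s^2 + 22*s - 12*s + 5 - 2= -6*a - 48*s^2 + s*(10 - 36*a) + 3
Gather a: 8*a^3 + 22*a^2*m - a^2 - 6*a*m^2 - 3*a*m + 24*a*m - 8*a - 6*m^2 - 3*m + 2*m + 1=8*a^3 + a^2*(22*m - 1) + a*(-6*m^2 + 21*m - 8) - 6*m^2 - m + 1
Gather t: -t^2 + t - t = -t^2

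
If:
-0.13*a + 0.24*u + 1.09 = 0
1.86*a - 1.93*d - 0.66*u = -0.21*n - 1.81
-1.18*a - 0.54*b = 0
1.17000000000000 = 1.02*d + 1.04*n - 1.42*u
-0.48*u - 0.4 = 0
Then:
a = 6.85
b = -14.96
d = 7.07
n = -6.94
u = -0.83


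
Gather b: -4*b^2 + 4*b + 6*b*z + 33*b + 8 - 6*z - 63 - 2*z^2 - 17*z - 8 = -4*b^2 + b*(6*z + 37) - 2*z^2 - 23*z - 63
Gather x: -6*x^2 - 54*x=-6*x^2 - 54*x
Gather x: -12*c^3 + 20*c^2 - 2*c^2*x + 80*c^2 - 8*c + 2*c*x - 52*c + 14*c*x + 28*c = -12*c^3 + 100*c^2 - 32*c + x*(-2*c^2 + 16*c)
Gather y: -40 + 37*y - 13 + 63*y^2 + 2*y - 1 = 63*y^2 + 39*y - 54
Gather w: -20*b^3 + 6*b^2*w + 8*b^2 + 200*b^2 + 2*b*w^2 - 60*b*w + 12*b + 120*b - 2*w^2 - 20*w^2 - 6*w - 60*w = -20*b^3 + 208*b^2 + 132*b + w^2*(2*b - 22) + w*(6*b^2 - 60*b - 66)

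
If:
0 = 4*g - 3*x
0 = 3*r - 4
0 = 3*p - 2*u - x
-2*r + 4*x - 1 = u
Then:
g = 3*x/4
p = 3*x - 22/9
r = 4/3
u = 4*x - 11/3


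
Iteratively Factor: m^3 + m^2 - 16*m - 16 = (m + 1)*(m^2 - 16) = (m + 1)*(m + 4)*(m - 4)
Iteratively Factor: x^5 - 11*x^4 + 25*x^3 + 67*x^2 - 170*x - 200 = (x + 2)*(x^4 - 13*x^3 + 51*x^2 - 35*x - 100) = (x + 1)*(x + 2)*(x^3 - 14*x^2 + 65*x - 100) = (x - 5)*(x + 1)*(x + 2)*(x^2 - 9*x + 20) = (x - 5)*(x - 4)*(x + 1)*(x + 2)*(x - 5)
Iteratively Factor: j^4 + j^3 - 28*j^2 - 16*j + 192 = (j + 4)*(j^3 - 3*j^2 - 16*j + 48) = (j - 3)*(j + 4)*(j^2 - 16) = (j - 4)*(j - 3)*(j + 4)*(j + 4)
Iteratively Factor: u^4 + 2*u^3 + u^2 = (u)*(u^3 + 2*u^2 + u) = u*(u + 1)*(u^2 + u) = u^2*(u + 1)*(u + 1)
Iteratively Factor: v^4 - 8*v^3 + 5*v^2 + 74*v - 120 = (v - 5)*(v^3 - 3*v^2 - 10*v + 24) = (v - 5)*(v - 2)*(v^2 - v - 12) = (v - 5)*(v - 2)*(v + 3)*(v - 4)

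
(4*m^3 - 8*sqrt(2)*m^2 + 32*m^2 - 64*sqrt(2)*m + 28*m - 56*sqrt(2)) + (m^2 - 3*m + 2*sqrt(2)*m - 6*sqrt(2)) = 4*m^3 - 8*sqrt(2)*m^2 + 33*m^2 - 62*sqrt(2)*m + 25*m - 62*sqrt(2)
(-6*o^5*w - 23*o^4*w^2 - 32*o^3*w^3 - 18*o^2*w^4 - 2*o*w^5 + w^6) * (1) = -6*o^5*w - 23*o^4*w^2 - 32*o^3*w^3 - 18*o^2*w^4 - 2*o*w^5 + w^6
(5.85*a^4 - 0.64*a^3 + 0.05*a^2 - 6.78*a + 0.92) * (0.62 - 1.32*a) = -7.722*a^5 + 4.4718*a^4 - 0.4628*a^3 + 8.9806*a^2 - 5.418*a + 0.5704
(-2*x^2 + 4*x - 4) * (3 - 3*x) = 6*x^3 - 18*x^2 + 24*x - 12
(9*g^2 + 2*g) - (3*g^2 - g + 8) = 6*g^2 + 3*g - 8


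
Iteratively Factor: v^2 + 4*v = (v)*(v + 4)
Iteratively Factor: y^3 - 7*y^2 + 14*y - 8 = (y - 4)*(y^2 - 3*y + 2) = (y - 4)*(y - 1)*(y - 2)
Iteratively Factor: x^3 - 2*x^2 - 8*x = (x)*(x^2 - 2*x - 8) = x*(x + 2)*(x - 4)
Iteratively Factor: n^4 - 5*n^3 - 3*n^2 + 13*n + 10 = (n + 1)*(n^3 - 6*n^2 + 3*n + 10) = (n + 1)^2*(n^2 - 7*n + 10) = (n - 5)*(n + 1)^2*(n - 2)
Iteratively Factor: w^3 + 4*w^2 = (w)*(w^2 + 4*w) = w^2*(w + 4)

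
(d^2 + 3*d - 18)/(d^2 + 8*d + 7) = (d^2 + 3*d - 18)/(d^2 + 8*d + 7)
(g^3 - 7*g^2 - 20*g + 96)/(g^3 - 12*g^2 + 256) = (g - 3)/(g - 8)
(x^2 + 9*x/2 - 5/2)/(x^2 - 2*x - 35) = (x - 1/2)/(x - 7)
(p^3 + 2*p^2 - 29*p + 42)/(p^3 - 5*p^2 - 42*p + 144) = (p^2 + 5*p - 14)/(p^2 - 2*p - 48)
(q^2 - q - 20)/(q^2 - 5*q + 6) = (q^2 - q - 20)/(q^2 - 5*q + 6)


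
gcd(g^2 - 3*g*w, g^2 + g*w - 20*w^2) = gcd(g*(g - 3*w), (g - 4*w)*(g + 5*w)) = 1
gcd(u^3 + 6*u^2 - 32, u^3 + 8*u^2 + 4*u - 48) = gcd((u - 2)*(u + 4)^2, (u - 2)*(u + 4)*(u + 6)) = u^2 + 2*u - 8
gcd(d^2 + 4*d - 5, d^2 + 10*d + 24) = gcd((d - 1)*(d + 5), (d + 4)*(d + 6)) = 1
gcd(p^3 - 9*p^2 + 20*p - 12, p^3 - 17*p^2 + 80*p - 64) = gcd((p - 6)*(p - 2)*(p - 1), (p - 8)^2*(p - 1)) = p - 1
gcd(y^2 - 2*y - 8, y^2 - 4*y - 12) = y + 2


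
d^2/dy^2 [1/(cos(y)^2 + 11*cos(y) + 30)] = (-4*sin(y)^4 + 3*sin(y)^2 + 1485*cos(y)/4 - 33*cos(3*y)/4 + 183)/((cos(y) + 5)^3*(cos(y) + 6)^3)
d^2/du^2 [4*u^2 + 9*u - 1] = 8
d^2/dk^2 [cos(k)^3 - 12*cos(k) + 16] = 9*(sin(k)^2 + 1)*cos(k)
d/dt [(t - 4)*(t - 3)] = 2*t - 7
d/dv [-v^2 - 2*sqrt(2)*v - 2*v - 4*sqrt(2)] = -2*v - 2*sqrt(2) - 2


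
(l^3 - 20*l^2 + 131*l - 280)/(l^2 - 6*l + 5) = (l^2 - 15*l + 56)/(l - 1)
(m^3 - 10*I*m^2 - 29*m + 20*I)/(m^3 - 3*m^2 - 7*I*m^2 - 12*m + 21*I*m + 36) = (m^2 - 6*I*m - 5)/(m^2 - 3*m*(1 + I) + 9*I)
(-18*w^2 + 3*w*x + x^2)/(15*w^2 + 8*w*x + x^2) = (-18*w^2 + 3*w*x + x^2)/(15*w^2 + 8*w*x + x^2)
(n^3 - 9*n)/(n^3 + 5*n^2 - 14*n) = (n^2 - 9)/(n^2 + 5*n - 14)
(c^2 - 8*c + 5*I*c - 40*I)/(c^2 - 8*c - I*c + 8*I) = (c + 5*I)/(c - I)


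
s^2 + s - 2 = (s - 1)*(s + 2)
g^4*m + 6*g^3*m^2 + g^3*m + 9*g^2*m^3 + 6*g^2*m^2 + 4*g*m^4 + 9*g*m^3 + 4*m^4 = (g + m)^2*(g + 4*m)*(g*m + m)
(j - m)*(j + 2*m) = j^2 + j*m - 2*m^2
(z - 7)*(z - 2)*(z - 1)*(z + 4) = z^4 - 6*z^3 - 17*z^2 + 78*z - 56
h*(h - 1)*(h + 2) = h^3 + h^2 - 2*h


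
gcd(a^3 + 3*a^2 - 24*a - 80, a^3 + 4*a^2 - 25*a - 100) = a^2 - a - 20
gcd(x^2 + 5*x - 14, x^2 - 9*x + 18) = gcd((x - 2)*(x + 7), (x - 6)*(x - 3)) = 1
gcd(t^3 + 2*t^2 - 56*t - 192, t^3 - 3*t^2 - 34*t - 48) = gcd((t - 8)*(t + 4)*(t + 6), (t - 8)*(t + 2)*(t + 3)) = t - 8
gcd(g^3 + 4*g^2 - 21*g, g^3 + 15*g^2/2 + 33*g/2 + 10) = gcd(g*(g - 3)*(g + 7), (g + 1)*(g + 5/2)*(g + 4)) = 1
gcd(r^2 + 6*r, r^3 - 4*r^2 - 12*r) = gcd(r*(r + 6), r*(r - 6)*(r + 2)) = r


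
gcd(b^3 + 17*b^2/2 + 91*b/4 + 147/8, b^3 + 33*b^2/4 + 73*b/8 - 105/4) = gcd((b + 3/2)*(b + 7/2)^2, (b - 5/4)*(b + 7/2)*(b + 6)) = b + 7/2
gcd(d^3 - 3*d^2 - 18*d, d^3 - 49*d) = d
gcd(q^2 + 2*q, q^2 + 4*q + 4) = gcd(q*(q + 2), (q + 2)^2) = q + 2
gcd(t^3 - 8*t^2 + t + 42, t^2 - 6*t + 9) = t - 3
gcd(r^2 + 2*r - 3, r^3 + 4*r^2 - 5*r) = r - 1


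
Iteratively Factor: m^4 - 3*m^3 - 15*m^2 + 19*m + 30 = (m - 2)*(m^3 - m^2 - 17*m - 15) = (m - 2)*(m + 1)*(m^2 - 2*m - 15) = (m - 5)*(m - 2)*(m + 1)*(m + 3)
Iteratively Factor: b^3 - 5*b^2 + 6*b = (b - 3)*(b^2 - 2*b) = (b - 3)*(b - 2)*(b)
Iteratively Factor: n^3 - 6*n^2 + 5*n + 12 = (n - 3)*(n^2 - 3*n - 4) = (n - 4)*(n - 3)*(n + 1)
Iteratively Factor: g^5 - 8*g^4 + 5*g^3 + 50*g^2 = (g)*(g^4 - 8*g^3 + 5*g^2 + 50*g) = g*(g - 5)*(g^3 - 3*g^2 - 10*g) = g^2*(g - 5)*(g^2 - 3*g - 10) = g^2*(g - 5)^2*(g + 2)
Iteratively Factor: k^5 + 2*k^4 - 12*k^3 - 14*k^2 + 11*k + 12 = (k + 1)*(k^4 + k^3 - 13*k^2 - k + 12) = (k - 1)*(k + 1)*(k^3 + 2*k^2 - 11*k - 12) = (k - 3)*(k - 1)*(k + 1)*(k^2 + 5*k + 4) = (k - 3)*(k - 1)*(k + 1)^2*(k + 4)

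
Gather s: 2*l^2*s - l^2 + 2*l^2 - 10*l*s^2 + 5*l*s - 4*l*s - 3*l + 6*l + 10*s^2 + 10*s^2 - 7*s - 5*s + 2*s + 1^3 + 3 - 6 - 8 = l^2 + 3*l + s^2*(20 - 10*l) + s*(2*l^2 + l - 10) - 10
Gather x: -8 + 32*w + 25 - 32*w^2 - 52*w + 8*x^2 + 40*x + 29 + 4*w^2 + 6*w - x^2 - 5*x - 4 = -28*w^2 - 14*w + 7*x^2 + 35*x + 42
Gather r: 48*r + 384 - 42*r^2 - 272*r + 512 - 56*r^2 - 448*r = -98*r^2 - 672*r + 896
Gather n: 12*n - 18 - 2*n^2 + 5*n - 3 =-2*n^2 + 17*n - 21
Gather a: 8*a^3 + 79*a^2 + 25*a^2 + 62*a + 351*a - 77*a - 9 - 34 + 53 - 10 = 8*a^3 + 104*a^2 + 336*a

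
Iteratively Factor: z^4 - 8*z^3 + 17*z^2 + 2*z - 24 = (z - 4)*(z^3 - 4*z^2 + z + 6) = (z - 4)*(z - 3)*(z^2 - z - 2) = (z - 4)*(z - 3)*(z - 2)*(z + 1)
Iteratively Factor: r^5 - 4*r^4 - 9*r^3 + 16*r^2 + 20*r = (r + 2)*(r^4 - 6*r^3 + 3*r^2 + 10*r) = r*(r + 2)*(r^3 - 6*r^2 + 3*r + 10) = r*(r - 2)*(r + 2)*(r^2 - 4*r - 5) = r*(r - 2)*(r + 1)*(r + 2)*(r - 5)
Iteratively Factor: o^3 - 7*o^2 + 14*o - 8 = (o - 2)*(o^2 - 5*o + 4) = (o - 4)*(o - 2)*(o - 1)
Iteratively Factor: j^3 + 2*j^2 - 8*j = (j)*(j^2 + 2*j - 8) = j*(j - 2)*(j + 4)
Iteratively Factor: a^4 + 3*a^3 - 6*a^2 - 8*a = (a + 1)*(a^3 + 2*a^2 - 8*a) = a*(a + 1)*(a^2 + 2*a - 8) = a*(a - 2)*(a + 1)*(a + 4)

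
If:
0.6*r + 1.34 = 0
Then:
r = -2.23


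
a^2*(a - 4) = a^3 - 4*a^2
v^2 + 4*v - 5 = (v - 1)*(v + 5)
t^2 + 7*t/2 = t*(t + 7/2)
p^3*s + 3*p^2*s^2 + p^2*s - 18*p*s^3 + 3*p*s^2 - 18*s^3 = (p - 3*s)*(p + 6*s)*(p*s + s)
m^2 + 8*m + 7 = (m + 1)*(m + 7)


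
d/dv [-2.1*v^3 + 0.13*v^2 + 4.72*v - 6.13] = -6.3*v^2 + 0.26*v + 4.72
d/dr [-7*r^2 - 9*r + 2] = -14*r - 9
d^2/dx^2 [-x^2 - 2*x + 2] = -2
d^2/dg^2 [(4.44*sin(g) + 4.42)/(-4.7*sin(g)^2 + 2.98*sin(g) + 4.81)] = (-98.0796000000001*sin(g)^5 - 452.73784*sin(g)^4 - 220.37172*sin(g)^3 + 210.525744*sin(g)^2 + 191.442472*sin(g) + 151.064472)/(-4.7*sin(g)^2 + 2.98*sin(g) + 4.81)^3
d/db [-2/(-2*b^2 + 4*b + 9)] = 8*(1 - b)/(-2*b^2 + 4*b + 9)^2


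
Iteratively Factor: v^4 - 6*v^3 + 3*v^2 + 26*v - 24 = (v + 2)*(v^3 - 8*v^2 + 19*v - 12) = (v - 4)*(v + 2)*(v^2 - 4*v + 3) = (v - 4)*(v - 1)*(v + 2)*(v - 3)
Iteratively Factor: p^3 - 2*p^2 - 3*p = (p - 3)*(p^2 + p) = p*(p - 3)*(p + 1)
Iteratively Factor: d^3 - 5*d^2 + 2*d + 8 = (d + 1)*(d^2 - 6*d + 8) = (d - 2)*(d + 1)*(d - 4)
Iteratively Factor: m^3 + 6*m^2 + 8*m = (m + 4)*(m^2 + 2*m) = (m + 2)*(m + 4)*(m)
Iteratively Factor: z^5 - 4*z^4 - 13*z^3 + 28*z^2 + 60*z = (z - 3)*(z^4 - z^3 - 16*z^2 - 20*z) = z*(z - 3)*(z^3 - z^2 - 16*z - 20) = z*(z - 5)*(z - 3)*(z^2 + 4*z + 4) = z*(z - 5)*(z - 3)*(z + 2)*(z + 2)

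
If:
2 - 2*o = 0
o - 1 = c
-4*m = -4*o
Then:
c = 0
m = 1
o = 1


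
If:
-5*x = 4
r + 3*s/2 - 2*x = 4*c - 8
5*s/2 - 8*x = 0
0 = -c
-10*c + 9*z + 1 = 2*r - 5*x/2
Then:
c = 0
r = -144/25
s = -64/25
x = -4/5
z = -263/225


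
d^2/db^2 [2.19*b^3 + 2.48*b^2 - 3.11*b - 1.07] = 13.14*b + 4.96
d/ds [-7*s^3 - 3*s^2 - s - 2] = -21*s^2 - 6*s - 1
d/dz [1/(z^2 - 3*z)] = (3 - 2*z)/(z^2*(z - 3)^2)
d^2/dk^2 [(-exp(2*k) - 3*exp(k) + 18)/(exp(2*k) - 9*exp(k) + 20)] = (-12*exp(4*k) + 44*exp(3*k) + 414*exp(2*k) - 2122*exp(k) + 2040)*exp(k)/(exp(6*k) - 27*exp(5*k) + 303*exp(4*k) - 1809*exp(3*k) + 6060*exp(2*k) - 10800*exp(k) + 8000)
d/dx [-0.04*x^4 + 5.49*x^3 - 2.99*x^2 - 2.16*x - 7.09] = -0.16*x^3 + 16.47*x^2 - 5.98*x - 2.16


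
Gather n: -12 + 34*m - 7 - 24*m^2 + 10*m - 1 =-24*m^2 + 44*m - 20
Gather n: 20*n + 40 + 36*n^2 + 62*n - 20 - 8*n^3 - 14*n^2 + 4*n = -8*n^3 + 22*n^2 + 86*n + 20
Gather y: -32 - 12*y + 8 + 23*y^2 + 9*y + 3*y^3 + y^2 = 3*y^3 + 24*y^2 - 3*y - 24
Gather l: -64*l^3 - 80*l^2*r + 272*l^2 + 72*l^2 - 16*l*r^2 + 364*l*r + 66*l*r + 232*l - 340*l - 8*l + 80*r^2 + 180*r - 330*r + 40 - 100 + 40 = -64*l^3 + l^2*(344 - 80*r) + l*(-16*r^2 + 430*r - 116) + 80*r^2 - 150*r - 20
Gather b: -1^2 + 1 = 0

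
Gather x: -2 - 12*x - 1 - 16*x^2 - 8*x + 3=-16*x^2 - 20*x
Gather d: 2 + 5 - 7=0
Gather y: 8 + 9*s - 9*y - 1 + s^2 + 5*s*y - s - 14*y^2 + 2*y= s^2 + 8*s - 14*y^2 + y*(5*s - 7) + 7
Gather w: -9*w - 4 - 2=-9*w - 6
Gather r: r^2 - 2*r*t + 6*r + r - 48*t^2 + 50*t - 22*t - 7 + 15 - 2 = r^2 + r*(7 - 2*t) - 48*t^2 + 28*t + 6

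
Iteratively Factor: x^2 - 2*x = (x - 2)*(x)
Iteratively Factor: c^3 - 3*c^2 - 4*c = (c + 1)*(c^2 - 4*c) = c*(c + 1)*(c - 4)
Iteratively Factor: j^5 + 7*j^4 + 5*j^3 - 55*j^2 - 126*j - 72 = (j + 3)*(j^4 + 4*j^3 - 7*j^2 - 34*j - 24) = (j + 2)*(j + 3)*(j^3 + 2*j^2 - 11*j - 12) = (j + 2)*(j + 3)*(j + 4)*(j^2 - 2*j - 3) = (j + 1)*(j + 2)*(j + 3)*(j + 4)*(j - 3)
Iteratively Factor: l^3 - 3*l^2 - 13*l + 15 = (l - 5)*(l^2 + 2*l - 3) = (l - 5)*(l + 3)*(l - 1)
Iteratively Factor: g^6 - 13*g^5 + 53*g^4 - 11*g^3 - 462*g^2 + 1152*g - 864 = (g - 2)*(g^5 - 11*g^4 + 31*g^3 + 51*g^2 - 360*g + 432) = (g - 3)*(g - 2)*(g^4 - 8*g^3 + 7*g^2 + 72*g - 144) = (g - 4)*(g - 3)*(g - 2)*(g^3 - 4*g^2 - 9*g + 36) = (g - 4)^2*(g - 3)*(g - 2)*(g^2 - 9) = (g - 4)^2*(g - 3)*(g - 2)*(g + 3)*(g - 3)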